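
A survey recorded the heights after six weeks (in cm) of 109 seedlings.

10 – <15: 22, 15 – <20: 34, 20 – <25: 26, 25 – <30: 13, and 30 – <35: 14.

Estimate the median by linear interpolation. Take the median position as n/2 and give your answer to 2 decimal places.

Cumulative frequencies: 22, 56, 82, 95, 109
n = 109; position = n/2 = 54.5.
This falls in the class 15 – <20: L = 15, F = 22, f = 34, h = 5.
Median ≈ 15 + ((54.5 − 22) / 34) × 5 = 19.7794

19.78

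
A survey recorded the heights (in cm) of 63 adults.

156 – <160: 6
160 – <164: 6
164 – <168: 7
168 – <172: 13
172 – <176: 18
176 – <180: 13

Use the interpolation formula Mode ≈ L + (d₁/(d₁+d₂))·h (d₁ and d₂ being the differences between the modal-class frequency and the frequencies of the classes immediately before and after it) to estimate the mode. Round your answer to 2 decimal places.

Modal class: 172 – <176 (highest frequency 18).
d₁ = 18 − 13 = 5, d₂ = 18 − 13 = 5
Mode ≈ 172 + (5/(5+5)) × 4 = 172 + 2.0000 = 174.0000

174.00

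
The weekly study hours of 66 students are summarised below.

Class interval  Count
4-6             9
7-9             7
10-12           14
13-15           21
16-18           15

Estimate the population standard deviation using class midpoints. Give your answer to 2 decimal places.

Midpoints: 5, 8, 11, 14, 17
n = 66, Σfm = 804, mean = 12.1818
Σfm² = 10818
Σf(m − x̄)² = Σfm² − (Σfm)²/n = 10818 − 804²/66 = 1023.8182
Population variance = 1023.8182 / 66 = 15.5124
Standard deviation = √15.5124 = 3.9386

3.94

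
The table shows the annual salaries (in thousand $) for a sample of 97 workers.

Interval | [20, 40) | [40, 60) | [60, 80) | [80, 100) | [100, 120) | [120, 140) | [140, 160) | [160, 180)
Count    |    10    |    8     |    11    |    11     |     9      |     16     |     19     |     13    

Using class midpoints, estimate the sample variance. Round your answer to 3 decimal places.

Midpoints: 30, 50, 70, 90, 110, 130, 150, 170
n = 97, Σfm = 10590, mean = 109.1753
Σfm² = 1354500
Σf(m − x̄)² = Σfm² − (Σfm)²/n = 1354500 − 10590²/97 = 198334.0206
Sample variance = 198334.0206 / 96 = 2065.9794

2065.979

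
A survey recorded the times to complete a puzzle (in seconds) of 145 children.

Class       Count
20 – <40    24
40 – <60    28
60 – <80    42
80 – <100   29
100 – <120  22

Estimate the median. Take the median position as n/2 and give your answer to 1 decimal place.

Cumulative frequencies: 24, 52, 94, 123, 145
n = 145; position = n/2 = 72.5.
This falls in the class 60 – <80: L = 60, F = 52, f = 42, h = 20.
Median ≈ 60 + ((72.5 − 52) / 42) × 20 = 69.7619

69.8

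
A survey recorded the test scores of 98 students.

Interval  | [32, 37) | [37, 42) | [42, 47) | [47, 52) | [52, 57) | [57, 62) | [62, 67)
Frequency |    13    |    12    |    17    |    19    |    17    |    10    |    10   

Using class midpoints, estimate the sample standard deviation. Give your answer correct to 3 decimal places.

9.184

Midpoints: 34.5, 39.5, 44.5, 49.5, 54.5, 59.5, 64.5
n = 98, Σfm = 4786, mean = 48.8367
Σfm² = 241914.5
Σf(m − x̄)² = Σfm² − (Σfm)²/n = 241914.5 − 4786²/98 = 8181.8878
Sample variance = 8181.8878 / 97 = 84.3494
Standard deviation = √84.3494 = 9.1842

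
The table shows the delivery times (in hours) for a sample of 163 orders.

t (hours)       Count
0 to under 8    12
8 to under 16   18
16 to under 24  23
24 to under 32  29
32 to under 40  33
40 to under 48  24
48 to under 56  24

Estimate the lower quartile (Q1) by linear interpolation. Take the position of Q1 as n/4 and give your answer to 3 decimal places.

19.739

Cumulative frequencies: 12, 30, 53, 82, 115, 139, 163
n = 163; position = n/4 = 40.75.
This falls in the class 16 to under 24: L = 16, F = 30, f = 23, h = 8.
Lower quartile ≈ 16 + ((40.75 − 30) / 23) × 8 = 19.7391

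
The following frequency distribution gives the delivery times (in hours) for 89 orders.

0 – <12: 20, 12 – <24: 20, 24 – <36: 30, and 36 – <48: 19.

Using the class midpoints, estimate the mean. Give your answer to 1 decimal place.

24.5

Midpoints: 6, 18, 30, 42
Σfm = 20×6 + 20×18 + 30×30 + 19×42 = 2178
n = Σf = 89
Mean = 2178 / 89 = 24.4719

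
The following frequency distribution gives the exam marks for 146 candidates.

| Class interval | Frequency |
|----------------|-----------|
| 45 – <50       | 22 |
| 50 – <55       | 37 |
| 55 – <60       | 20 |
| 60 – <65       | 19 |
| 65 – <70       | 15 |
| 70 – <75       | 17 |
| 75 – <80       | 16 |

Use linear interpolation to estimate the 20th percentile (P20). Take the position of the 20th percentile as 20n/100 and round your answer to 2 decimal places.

Cumulative frequencies: 22, 59, 79, 98, 113, 130, 146
n = 146; position = 20n/100 = 29.2.
This falls in the class 50 – <55: L = 50, F = 22, f = 37, h = 5.
20th percentile ≈ 50 + ((29.2 − 22) / 37) × 5 = 50.9730

50.97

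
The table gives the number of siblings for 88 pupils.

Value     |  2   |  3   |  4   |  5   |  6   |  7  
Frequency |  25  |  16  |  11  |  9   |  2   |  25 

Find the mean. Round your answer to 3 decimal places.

4.250

Values: 2, 3, 4, 5, 6, 7
Σfx = 25×2 + 16×3 + 11×4 + 9×5 + 2×6 + 25×7 = 374
n = Σf = 88
Mean = 374 / 88 = 4.2500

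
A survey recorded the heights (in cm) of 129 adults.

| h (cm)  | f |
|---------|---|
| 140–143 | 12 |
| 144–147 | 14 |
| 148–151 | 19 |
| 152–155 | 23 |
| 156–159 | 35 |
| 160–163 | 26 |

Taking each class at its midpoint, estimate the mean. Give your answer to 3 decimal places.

153.624

Midpoints: 141.5, 145.5, 149.5, 153.5, 157.5, 161.5
Σfm = 12×141.5 + 14×145.5 + 19×149.5 + 23×153.5 + 35×157.5 + 26×161.5 = 19817.5
n = Σf = 129
Mean = 19817.5 / 129 = 153.6240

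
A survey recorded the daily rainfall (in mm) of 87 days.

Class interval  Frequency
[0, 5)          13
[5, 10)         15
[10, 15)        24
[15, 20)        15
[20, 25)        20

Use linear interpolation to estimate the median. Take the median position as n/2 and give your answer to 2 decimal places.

13.23

Cumulative frequencies: 13, 28, 52, 67, 87
n = 87; position = n/2 = 43.5.
This falls in the class [10, 15): L = 10, F = 28, f = 24, h = 5.
Median ≈ 10 + ((43.5 − 28) / 24) × 5 = 13.2292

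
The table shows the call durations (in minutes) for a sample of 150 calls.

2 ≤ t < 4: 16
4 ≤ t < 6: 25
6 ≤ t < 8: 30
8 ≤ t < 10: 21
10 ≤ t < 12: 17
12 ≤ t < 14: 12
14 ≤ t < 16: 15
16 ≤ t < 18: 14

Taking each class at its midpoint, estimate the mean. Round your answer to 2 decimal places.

9.19

Midpoints: 3, 5, 7, 9, 11, 13, 15, 17
Σfm = 16×3 + 25×5 + 30×7 + 21×9 + 17×11 + 12×13 + 15×15 + 14×17 = 1378
n = Σf = 150
Mean = 1378 / 150 = 9.1867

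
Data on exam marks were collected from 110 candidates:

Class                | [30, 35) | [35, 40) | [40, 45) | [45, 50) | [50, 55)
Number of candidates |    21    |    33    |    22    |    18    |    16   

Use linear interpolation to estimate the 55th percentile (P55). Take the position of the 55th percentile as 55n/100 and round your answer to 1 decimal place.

41.5

Cumulative frequencies: 21, 54, 76, 94, 110
n = 110; position = 55n/100 = 60.5.
This falls in the class [40, 45): L = 40, F = 54, f = 22, h = 5.
55th percentile ≈ 40 + ((60.5 − 54) / 22) × 5 = 41.4773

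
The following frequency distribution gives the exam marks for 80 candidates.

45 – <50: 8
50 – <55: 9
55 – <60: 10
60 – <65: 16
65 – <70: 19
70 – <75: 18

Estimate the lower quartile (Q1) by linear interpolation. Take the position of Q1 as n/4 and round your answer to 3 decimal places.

Cumulative frequencies: 8, 17, 27, 43, 62, 80
n = 80; position = n/4 = 20.
This falls in the class 55 – <60: L = 55, F = 17, f = 10, h = 5.
Lower quartile ≈ 55 + ((20 − 17) / 10) × 5 = 56.5000

56.500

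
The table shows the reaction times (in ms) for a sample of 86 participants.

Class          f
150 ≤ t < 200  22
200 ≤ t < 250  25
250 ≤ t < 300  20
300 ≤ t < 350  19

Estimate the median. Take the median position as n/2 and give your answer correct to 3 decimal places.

242.000

Cumulative frequencies: 22, 47, 67, 86
n = 86; position = n/2 = 43.
This falls in the class 200 ≤ t < 250: L = 200, F = 22, f = 25, h = 50.
Median ≈ 200 + ((43 − 22) / 25) × 50 = 242.0000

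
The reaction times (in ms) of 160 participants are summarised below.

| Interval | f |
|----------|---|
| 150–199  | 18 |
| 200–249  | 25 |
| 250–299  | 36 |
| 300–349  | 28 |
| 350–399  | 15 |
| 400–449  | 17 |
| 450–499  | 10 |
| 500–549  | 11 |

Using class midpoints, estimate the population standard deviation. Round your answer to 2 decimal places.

100.40

Midpoints: 174.5, 224.5, 274.5, 324.5, 374.5, 424.5, 474.5, 524.5
n = 160, Σfm = 51070, mean = 319.1875
Σfm² = 17913890
Σf(m − x̄)² = Σfm² − (Σfm)²/n = 17913890 − 51070²/160 = 1612984.3750
Population variance = 1612984.3750 / 160 = 10081.1523
Standard deviation = √10081.1523 = 100.4049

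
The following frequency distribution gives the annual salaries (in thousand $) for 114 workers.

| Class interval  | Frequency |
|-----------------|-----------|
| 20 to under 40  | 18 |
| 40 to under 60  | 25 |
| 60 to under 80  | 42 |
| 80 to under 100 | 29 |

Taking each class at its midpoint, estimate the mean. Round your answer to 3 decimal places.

64.386

Midpoints: 30, 50, 70, 90
Σfm = 18×30 + 25×50 + 42×70 + 29×90 = 7340
n = Σf = 114
Mean = 7340 / 114 = 64.3860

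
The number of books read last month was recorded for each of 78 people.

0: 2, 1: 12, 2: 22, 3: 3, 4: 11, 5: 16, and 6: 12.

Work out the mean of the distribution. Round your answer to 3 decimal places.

Values: 0, 1, 2, 3, 4, 5, 6
Σfx = 2×0 + 12×1 + 22×2 + 3×3 + 11×4 + 16×5 + 12×6 = 261
n = Σf = 78
Mean = 261 / 78 = 3.3462

3.346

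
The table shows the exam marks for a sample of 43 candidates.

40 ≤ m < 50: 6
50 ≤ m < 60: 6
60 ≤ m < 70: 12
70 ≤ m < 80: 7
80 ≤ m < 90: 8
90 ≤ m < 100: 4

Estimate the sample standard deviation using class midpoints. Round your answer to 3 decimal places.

15.297

Midpoints: 45, 55, 65, 75, 85, 95
n = 43, Σfm = 2965, mean = 68.9535
Σfm² = 214275
Σf(m − x̄)² = Σfm² − (Σfm)²/n = 214275 − 2965²/43 = 9827.9070
Sample variance = 9827.9070 / 42 = 233.9978
Standard deviation = √233.9978 = 15.2970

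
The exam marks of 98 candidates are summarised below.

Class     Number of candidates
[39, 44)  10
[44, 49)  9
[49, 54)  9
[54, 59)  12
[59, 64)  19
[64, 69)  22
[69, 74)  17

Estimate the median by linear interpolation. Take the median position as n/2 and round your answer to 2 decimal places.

61.37

Cumulative frequencies: 10, 19, 28, 40, 59, 81, 98
n = 98; position = n/2 = 49.
This falls in the class [59, 64): L = 59, F = 40, f = 19, h = 5.
Median ≈ 59 + ((49 − 40) / 19) × 5 = 61.3684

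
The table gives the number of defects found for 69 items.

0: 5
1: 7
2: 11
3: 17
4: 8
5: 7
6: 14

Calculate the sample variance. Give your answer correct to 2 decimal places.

Values: 0, 1, 2, 3, 4, 5, 6
n = 69, Σfx = 231, mean = 3.3478
Σfx² = 1011
Σf(x − x̄)² = Σfx² − (Σfx)²/n = 1011 − 231²/69 = 237.6522
Sample variance = 237.6522 / 68 = 3.4949

3.49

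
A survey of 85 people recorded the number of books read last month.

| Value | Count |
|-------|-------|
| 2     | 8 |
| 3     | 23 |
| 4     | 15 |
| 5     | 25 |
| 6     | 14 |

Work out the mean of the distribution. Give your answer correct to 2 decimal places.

4.16

Values: 2, 3, 4, 5, 6
Σfx = 8×2 + 23×3 + 15×4 + 25×5 + 14×6 = 354
n = Σf = 85
Mean = 354 / 85 = 4.1647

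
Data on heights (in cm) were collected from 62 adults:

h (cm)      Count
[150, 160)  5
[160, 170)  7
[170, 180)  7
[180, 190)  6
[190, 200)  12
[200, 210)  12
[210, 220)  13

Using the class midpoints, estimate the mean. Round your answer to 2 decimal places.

191.29

Midpoints: 155, 165, 175, 185, 195, 205, 215
Σfm = 5×155 + 7×165 + 7×175 + 6×185 + 12×195 + 12×205 + 13×215 = 11860
n = Σf = 62
Mean = 11860 / 62 = 191.2903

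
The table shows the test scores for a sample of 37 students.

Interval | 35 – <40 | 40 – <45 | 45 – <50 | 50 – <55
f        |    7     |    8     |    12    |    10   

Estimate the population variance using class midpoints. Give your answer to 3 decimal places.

28.451

Midpoints: 37.5, 42.5, 47.5, 52.5
n = 37, Σfm = 1697.5, mean = 45.8784
Σfm² = 78931.25
Σf(m − x̄)² = Σfm² − (Σfm)²/n = 78931.25 − 1697.5²/37 = 1052.7027
Population variance = 1052.7027 / 37 = 28.4514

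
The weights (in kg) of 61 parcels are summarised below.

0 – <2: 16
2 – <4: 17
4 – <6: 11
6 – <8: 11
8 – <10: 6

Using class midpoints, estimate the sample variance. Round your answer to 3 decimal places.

6.995

Midpoints: 1, 3, 5, 7, 9
n = 61, Σfm = 253, mean = 4.1475
Σfm² = 1469
Σf(m − x̄)² = Σfm² − (Σfm)²/n = 1469 − 253²/61 = 419.6721
Sample variance = 419.6721 / 60 = 6.9945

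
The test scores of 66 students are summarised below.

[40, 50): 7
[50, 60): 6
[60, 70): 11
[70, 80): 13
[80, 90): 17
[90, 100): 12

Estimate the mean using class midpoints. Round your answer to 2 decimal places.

Midpoints: 45, 55, 65, 75, 85, 95
Σfm = 7×45 + 6×55 + 11×65 + 13×75 + 17×85 + 12×95 = 4920
n = Σf = 66
Mean = 4920 / 66 = 74.5455

74.55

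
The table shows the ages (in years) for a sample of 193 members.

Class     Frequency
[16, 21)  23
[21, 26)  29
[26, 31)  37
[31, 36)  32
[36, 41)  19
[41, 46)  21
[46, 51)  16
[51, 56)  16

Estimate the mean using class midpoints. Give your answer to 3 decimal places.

Midpoints: 18.5, 23.5, 28.5, 33.5, 38.5, 43.5, 48.5, 53.5
Σfm = 23×18.5 + 29×23.5 + 37×28.5 + 32×33.5 + 19×38.5 + 21×43.5 + 16×48.5 + 16×53.5 = 6510.5
n = Σf = 193
Mean = 6510.5 / 193 = 33.7332

33.733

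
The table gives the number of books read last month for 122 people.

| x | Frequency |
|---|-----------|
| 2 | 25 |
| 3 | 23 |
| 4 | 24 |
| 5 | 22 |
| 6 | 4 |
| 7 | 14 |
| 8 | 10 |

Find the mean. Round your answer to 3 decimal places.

4.320

Values: 2, 3, 4, 5, 6, 7, 8
Σfx = 25×2 + 23×3 + 24×4 + 22×5 + 4×6 + 14×7 + 10×8 = 527
n = Σf = 122
Mean = 527 / 122 = 4.3197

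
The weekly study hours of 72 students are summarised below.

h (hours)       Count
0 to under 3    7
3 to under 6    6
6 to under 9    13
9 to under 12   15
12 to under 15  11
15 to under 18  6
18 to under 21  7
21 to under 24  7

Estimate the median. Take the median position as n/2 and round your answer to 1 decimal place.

Cumulative frequencies: 7, 13, 26, 41, 52, 58, 65, 72
n = 72; position = n/2 = 36.
This falls in the class 9 to under 12: L = 9, F = 26, f = 15, h = 3.
Median ≈ 9 + ((36 − 26) / 15) × 3 = 11.0000

11.0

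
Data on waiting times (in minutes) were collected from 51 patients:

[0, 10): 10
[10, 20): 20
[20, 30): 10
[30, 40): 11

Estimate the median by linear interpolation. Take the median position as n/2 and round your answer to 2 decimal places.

17.75

Cumulative frequencies: 10, 30, 40, 51
n = 51; position = n/2 = 25.5.
This falls in the class [10, 20): L = 10, F = 10, f = 20, h = 10.
Median ≈ 10 + ((25.5 − 10) / 20) × 10 = 17.7500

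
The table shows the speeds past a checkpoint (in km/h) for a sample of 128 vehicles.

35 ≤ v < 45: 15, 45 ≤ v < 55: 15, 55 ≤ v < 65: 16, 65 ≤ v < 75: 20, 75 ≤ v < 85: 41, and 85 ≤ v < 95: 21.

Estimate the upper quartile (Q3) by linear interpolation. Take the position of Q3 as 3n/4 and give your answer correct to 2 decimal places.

82.32

Cumulative frequencies: 15, 30, 46, 66, 107, 128
n = 128; position = 3n/4 = 96.
This falls in the class 75 ≤ v < 85: L = 75, F = 66, f = 41, h = 10.
Upper quartile ≈ 75 + ((96 − 66) / 41) × 10 = 82.3171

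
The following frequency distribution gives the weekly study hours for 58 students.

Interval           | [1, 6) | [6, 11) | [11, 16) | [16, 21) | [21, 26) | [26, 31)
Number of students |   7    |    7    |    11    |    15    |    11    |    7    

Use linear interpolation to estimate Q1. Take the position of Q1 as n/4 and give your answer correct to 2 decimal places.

11.23

Cumulative frequencies: 7, 14, 25, 40, 51, 58
n = 58; position = n/4 = 14.5.
This falls in the class [11, 16): L = 11, F = 14, f = 11, h = 5.
Lower quartile ≈ 11 + ((14.5 − 14) / 11) × 5 = 11.2273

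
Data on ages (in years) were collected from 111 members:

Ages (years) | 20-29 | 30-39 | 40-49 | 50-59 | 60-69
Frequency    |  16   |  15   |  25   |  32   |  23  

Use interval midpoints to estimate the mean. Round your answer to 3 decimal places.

Midpoints: 24.5, 34.5, 44.5, 54.5, 64.5
Σfm = 16×24.5 + 15×34.5 + 25×44.5 + 32×54.5 + 23×64.5 = 5249.5
n = Σf = 111
Mean = 5249.5 / 111 = 47.2928

47.293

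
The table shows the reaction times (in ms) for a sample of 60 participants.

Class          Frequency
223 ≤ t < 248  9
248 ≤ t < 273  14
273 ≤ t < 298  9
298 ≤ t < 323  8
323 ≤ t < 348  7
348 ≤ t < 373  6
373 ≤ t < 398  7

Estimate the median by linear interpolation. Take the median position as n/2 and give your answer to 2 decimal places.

292.44

Cumulative frequencies: 9, 23, 32, 40, 47, 53, 60
n = 60; position = n/2 = 30.
This falls in the class 273 ≤ t < 298: L = 273, F = 23, f = 9, h = 25.
Median ≈ 273 + ((30 − 23) / 9) × 25 = 292.4444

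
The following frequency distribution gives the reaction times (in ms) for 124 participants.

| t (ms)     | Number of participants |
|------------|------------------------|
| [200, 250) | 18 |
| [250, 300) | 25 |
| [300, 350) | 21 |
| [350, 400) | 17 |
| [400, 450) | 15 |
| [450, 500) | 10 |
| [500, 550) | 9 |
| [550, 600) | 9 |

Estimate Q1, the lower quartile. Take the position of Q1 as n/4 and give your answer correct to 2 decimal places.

276.00

Cumulative frequencies: 18, 43, 64, 81, 96, 106, 115, 124
n = 124; position = n/4 = 31.
This falls in the class [250, 300): L = 250, F = 18, f = 25, h = 50.
Lower quartile ≈ 250 + ((31 − 18) / 25) × 50 = 276.0000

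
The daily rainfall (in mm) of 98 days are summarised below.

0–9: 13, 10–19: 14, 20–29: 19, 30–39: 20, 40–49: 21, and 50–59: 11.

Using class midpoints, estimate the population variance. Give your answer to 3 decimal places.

Midpoints: 4.5, 14.5, 24.5, 34.5, 44.5, 54.5
n = 98, Σfm = 2951, mean = 30.1122
Σfm² = 112674.5
Σf(m − x̄)² = Σfm² − (Σfm)²/n = 112674.5 − 2951²/98 = 23813.2653
Population variance = 23813.2653 / 98 = 242.9925

242.993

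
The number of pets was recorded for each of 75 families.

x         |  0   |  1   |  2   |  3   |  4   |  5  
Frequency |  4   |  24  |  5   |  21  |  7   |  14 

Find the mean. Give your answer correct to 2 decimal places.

Values: 0, 1, 2, 3, 4, 5
Σfx = 4×0 + 24×1 + 5×2 + 21×3 + 7×4 + 14×5 = 195
n = Σf = 75
Mean = 195 / 75 = 2.6000

2.60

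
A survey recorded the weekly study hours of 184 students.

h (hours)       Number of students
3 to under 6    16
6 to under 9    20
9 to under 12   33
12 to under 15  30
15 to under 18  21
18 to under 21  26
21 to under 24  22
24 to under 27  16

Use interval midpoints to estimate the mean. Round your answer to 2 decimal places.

14.84

Midpoints: 4.5, 7.5, 10.5, 13.5, 16.5, 19.5, 22.5, 25.5
Σfm = 16×4.5 + 20×7.5 + 33×10.5 + 30×13.5 + 21×16.5 + 26×19.5 + 22×22.5 + 16×25.5 = 2730
n = Σf = 184
Mean = 2730 / 184 = 14.8370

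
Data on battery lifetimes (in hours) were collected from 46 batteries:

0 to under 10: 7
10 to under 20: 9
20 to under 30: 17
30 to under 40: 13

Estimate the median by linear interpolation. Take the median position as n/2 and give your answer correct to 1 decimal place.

24.1

Cumulative frequencies: 7, 16, 33, 46
n = 46; position = n/2 = 23.
This falls in the class 20 to under 30: L = 20, F = 16, f = 17, h = 10.
Median ≈ 20 + ((23 − 16) / 17) × 10 = 24.1176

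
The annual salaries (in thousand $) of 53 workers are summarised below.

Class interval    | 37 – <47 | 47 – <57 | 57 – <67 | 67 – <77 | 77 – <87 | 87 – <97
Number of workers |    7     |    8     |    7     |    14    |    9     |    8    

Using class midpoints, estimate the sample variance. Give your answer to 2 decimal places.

Midpoints: 42, 52, 62, 72, 82, 92
n = 53, Σfm = 3626, mean = 68.4151
Σfm² = 261692
Σf(m − x̄)² = Σfm² − (Σfm)²/n = 261692 − 3626²/53 = 13618.8679
Sample variance = 13618.8679 / 52 = 261.9013

261.90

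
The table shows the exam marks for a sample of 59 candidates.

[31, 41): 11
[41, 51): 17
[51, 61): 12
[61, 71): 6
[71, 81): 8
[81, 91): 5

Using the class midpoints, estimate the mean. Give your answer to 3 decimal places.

55.661

Midpoints: 36, 46, 56, 66, 76, 86
Σfm = 11×36 + 17×46 + 12×56 + 6×66 + 8×76 + 5×86 = 3284
n = Σf = 59
Mean = 3284 / 59 = 55.6610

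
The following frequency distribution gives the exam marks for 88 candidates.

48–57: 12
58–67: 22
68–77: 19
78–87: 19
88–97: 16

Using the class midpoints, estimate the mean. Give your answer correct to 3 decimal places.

73.068

Midpoints: 52.5, 62.5, 72.5, 82.5, 92.5
Σfm = 12×52.5 + 22×62.5 + 19×72.5 + 19×82.5 + 16×92.5 = 6430
n = Σf = 88
Mean = 6430 / 88 = 73.0682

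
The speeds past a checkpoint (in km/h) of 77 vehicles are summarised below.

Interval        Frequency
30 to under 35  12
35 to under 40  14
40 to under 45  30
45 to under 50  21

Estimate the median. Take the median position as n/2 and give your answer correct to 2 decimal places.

42.08

Cumulative frequencies: 12, 26, 56, 77
n = 77; position = n/2 = 38.5.
This falls in the class 40 to under 45: L = 40, F = 26, f = 30, h = 5.
Median ≈ 40 + ((38.5 − 26) / 30) × 5 = 42.0833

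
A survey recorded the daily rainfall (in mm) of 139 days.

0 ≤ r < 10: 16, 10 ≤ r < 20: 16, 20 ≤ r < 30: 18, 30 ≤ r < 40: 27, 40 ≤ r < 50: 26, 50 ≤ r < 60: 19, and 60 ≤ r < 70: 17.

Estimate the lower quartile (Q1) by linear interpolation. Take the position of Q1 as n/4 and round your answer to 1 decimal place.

Cumulative frequencies: 16, 32, 50, 77, 103, 122, 139
n = 139; position = n/4 = 34.75.
This falls in the class 20 ≤ r < 30: L = 20, F = 32, f = 18, h = 10.
Lower quartile ≈ 20 + ((34.75 − 32) / 18) × 10 = 21.5278

21.5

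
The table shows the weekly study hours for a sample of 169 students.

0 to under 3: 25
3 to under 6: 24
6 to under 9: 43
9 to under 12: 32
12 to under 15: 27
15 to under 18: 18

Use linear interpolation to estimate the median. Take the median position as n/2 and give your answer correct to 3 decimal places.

Cumulative frequencies: 25, 49, 92, 124, 151, 169
n = 169; position = n/2 = 84.5.
This falls in the class 6 to under 9: L = 6, F = 49, f = 43, h = 3.
Median ≈ 6 + ((84.5 − 49) / 43) × 3 = 8.4767

8.477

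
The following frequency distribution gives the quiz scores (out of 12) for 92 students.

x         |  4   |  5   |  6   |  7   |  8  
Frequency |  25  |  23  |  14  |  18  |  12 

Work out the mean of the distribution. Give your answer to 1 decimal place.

Values: 4, 5, 6, 7, 8
Σfx = 25×4 + 23×5 + 14×6 + 18×7 + 12×8 = 521
n = Σf = 92
Mean = 521 / 92 = 5.6630

5.7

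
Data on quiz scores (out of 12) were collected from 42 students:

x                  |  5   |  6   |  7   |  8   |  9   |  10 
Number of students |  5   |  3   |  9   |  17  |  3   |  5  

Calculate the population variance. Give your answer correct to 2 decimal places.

Values: 5, 6, 7, 8, 9, 10
n = 42, Σfx = 319, mean = 7.5952
Σfx² = 2505
Σf(x − x̄)² = Σfx² − (Σfx)²/n = 2505 − 319²/42 = 82.1190
Population variance = 82.1190 / 42 = 1.9552

1.96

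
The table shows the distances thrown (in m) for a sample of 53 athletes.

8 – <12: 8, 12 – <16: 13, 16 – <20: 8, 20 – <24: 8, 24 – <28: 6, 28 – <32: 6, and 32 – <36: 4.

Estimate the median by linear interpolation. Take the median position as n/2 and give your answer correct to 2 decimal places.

Cumulative frequencies: 8, 21, 29, 37, 43, 49, 53
n = 53; position = n/2 = 26.5.
This falls in the class 16 – <20: L = 16, F = 21, f = 8, h = 4.
Median ≈ 16 + ((26.5 − 21) / 8) × 4 = 18.7500

18.75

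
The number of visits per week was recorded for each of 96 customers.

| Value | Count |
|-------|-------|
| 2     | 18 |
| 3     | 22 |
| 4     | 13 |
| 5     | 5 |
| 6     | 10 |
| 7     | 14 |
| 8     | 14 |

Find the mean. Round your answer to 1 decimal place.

4.7

Values: 2, 3, 4, 5, 6, 7, 8
Σfx = 18×2 + 22×3 + 13×4 + 5×5 + 10×6 + 14×7 + 14×8 = 449
n = Σf = 96
Mean = 449 / 96 = 4.6771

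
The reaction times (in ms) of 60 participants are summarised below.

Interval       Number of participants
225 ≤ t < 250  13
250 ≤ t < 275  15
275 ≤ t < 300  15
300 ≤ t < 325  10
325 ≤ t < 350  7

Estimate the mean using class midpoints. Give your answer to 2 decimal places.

280.42

Midpoints: 237.5, 262.5, 287.5, 312.5, 337.5
Σfm = 13×237.5 + 15×262.5 + 15×287.5 + 10×312.5 + 7×337.5 = 16825
n = Σf = 60
Mean = 16825 / 60 = 280.4167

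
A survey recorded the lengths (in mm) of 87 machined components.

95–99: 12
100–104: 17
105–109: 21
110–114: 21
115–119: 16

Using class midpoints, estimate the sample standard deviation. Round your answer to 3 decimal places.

6.567

Midpoints: 97, 102, 107, 112, 117
n = 87, Σfm = 9369, mean = 107.6897
Σfm² = 1012653
Σf(m − x̄)² = Σfm² − (Σfm)²/n = 1012653 − 9369²/87 = 3708.6207
Sample variance = 3708.6207 / 86 = 43.1235
Standard deviation = √43.1235 = 6.5668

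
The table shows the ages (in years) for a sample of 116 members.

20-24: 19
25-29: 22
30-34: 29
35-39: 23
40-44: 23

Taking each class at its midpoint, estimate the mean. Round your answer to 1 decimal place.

Midpoints: 22, 27, 32, 37, 42
Σfm = 19×22 + 22×27 + 29×32 + 23×37 + 23×42 = 3757
n = Σf = 116
Mean = 3757 / 116 = 32.3879

32.4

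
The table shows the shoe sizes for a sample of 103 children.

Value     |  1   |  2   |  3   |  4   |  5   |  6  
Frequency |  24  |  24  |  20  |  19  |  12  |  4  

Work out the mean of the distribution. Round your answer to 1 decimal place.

Values: 1, 2, 3, 4, 5, 6
Σfx = 24×1 + 24×2 + 20×3 + 19×4 + 12×5 + 4×6 = 292
n = Σf = 103
Mean = 292 / 103 = 2.8350

2.8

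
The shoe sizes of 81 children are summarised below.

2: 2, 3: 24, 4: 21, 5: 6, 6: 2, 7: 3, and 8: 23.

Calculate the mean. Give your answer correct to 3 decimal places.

Values: 2, 3, 4, 5, 6, 7, 8
Σfx = 2×2 + 24×3 + 21×4 + 6×5 + 2×6 + 3×7 + 23×8 = 407
n = Σf = 81
Mean = 407 / 81 = 5.0247

5.025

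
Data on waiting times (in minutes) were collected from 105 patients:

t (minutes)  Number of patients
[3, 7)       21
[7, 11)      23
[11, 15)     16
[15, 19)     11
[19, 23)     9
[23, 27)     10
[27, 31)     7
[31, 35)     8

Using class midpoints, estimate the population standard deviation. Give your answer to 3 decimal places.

Midpoints: 5, 9, 13, 17, 21, 25, 29, 33
n = 105, Σfm = 1613, mean = 15.3619
Σfm² = 33089
Σf(m − x̄)² = Σfm² − (Σfm)²/n = 33089 − 1613²/105 = 8310.2476
Population variance = 8310.2476 / 105 = 79.1452
Standard deviation = √79.1452 = 8.8964

8.896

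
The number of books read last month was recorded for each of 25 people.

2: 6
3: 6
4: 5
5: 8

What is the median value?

4

Cumulative frequencies: 6, 12, 17, 25
n = 25, so the median is the value in position (n+1)/2 = 13.
Position 13 falls at value 4.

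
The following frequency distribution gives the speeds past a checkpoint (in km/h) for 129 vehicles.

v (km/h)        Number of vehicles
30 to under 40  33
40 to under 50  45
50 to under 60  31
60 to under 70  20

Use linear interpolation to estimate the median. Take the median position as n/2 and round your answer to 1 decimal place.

Cumulative frequencies: 33, 78, 109, 129
n = 129; position = n/2 = 64.5.
This falls in the class 40 to under 50: L = 40, F = 33, f = 45, h = 10.
Median ≈ 40 + ((64.5 − 33) / 45) × 10 = 47.0000

47.0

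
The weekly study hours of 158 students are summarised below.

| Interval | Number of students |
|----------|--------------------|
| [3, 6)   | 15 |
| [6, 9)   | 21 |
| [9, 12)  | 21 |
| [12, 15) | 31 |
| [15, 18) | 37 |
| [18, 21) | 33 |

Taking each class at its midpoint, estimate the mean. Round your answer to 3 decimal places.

Midpoints: 4.5, 7.5, 10.5, 13.5, 16.5, 19.5
Σfm = 15×4.5 + 21×7.5 + 21×10.5 + 31×13.5 + 37×16.5 + 33×19.5 = 2118
n = Σf = 158
Mean = 2118 / 158 = 13.4051

13.405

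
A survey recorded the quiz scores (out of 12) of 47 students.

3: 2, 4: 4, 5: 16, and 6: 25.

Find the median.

Cumulative frequencies: 2, 6, 22, 47
n = 47, so the median is the value in position (n+1)/2 = 24.
Position 24 falls at value 6.

6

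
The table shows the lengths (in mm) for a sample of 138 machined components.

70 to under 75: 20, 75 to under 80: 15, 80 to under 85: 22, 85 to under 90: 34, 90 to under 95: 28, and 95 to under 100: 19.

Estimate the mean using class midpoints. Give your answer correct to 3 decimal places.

85.833

Midpoints: 72.5, 77.5, 82.5, 87.5, 92.5, 97.5
Σfm = 20×72.5 + 15×77.5 + 22×82.5 + 34×87.5 + 28×92.5 + 19×97.5 = 11845
n = Σf = 138
Mean = 11845 / 138 = 85.8333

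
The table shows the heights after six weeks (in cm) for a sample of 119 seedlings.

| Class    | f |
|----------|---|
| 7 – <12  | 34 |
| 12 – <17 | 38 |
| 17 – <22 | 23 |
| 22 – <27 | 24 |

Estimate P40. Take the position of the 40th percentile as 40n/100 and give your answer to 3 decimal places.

Cumulative frequencies: 34, 72, 95, 119
n = 119; position = 40n/100 = 47.6.
This falls in the class 12 – <17: L = 12, F = 34, f = 38, h = 5.
40th percentile ≈ 12 + ((47.6 − 34) / 38) × 5 = 13.7895

13.789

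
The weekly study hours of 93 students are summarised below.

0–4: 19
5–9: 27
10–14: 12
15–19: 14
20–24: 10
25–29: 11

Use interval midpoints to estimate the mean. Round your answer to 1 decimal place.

Midpoints: 2, 7, 12, 17, 22, 27
Σfm = 19×2 + 27×7 + 12×12 + 14×17 + 10×22 + 11×27 = 1126
n = Σf = 93
Mean = 1126 / 93 = 12.1075

12.1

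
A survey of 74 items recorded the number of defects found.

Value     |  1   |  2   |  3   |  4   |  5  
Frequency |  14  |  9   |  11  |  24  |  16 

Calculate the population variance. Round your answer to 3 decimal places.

Values: 1, 2, 3, 4, 5
n = 74, Σfx = 241, mean = 3.2568
Σfx² = 933
Σf(x − x̄)² = Σfx² − (Σfx)²/n = 933 − 241²/74 = 148.1216
Population variance = 148.1216 / 74 = 2.0016

2.002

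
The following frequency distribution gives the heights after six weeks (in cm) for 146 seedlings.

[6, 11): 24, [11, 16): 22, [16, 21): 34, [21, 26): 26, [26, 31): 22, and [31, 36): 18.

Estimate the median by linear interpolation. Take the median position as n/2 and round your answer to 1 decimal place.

20.0

Cumulative frequencies: 24, 46, 80, 106, 128, 146
n = 146; position = n/2 = 73.
This falls in the class [16, 21): L = 16, F = 46, f = 34, h = 5.
Median ≈ 16 + ((73 − 46) / 34) × 5 = 19.9706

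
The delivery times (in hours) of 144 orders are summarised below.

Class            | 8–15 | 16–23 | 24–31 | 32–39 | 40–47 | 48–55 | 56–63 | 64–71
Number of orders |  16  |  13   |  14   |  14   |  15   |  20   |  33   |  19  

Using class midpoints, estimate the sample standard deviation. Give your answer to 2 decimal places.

Midpoints: 11.5, 19.5, 27.5, 35.5, 43.5, 51.5, 59.5, 67.5
n = 144, Σfm = 6248, mean = 43.3889
Σfm² = 320116
Σf(m − x̄)² = Σfm² − (Σfm)²/n = 320116 − 6248²/144 = 49022.2222
Sample variance = 49022.2222 / 143 = 342.8127
Standard deviation = √342.8127 = 18.5152

18.52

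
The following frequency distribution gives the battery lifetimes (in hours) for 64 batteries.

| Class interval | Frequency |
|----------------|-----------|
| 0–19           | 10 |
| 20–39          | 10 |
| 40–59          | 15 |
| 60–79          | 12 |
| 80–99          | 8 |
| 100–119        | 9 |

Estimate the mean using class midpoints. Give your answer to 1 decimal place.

57.3

Midpoints: 9.5, 29.5, 49.5, 69.5, 89.5, 109.5
Σfm = 10×9.5 + 10×29.5 + 15×49.5 + 12×69.5 + 8×89.5 + 9×109.5 = 3668
n = Σf = 64
Mean = 3668 / 64 = 57.3125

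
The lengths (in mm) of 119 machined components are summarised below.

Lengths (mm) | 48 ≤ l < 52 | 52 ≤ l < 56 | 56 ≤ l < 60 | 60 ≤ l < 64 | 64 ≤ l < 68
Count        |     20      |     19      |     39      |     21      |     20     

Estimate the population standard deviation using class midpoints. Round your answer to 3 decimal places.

Midpoints: 50, 54, 58, 62, 66
n = 119, Σfm = 6910, mean = 58.0672
Σfm² = 404444
Σf(m − x̄)² = Σfm² − (Σfm)²/n = 404444 − 6910²/119 = 3199.4622
Population variance = 3199.4622 / 119 = 26.8862
Standard deviation = √26.8862 = 5.1852

5.185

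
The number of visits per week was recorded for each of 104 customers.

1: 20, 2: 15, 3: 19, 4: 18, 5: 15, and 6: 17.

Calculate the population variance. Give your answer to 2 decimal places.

Values: 1, 2, 3, 4, 5, 6
n = 104, Σfx = 356, mean = 3.4231
Σfx² = 1526
Σf(x − x̄)² = Σfx² − (Σfx)²/n = 1526 − 356²/104 = 307.3846
Population variance = 307.3846 / 104 = 2.9556

2.96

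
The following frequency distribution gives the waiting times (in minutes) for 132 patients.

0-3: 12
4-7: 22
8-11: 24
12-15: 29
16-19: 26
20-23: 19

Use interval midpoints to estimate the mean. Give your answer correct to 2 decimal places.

12.29

Midpoints: 1.5, 5.5, 9.5, 13.5, 17.5, 21.5
Σfm = 12×1.5 + 22×5.5 + 24×9.5 + 29×13.5 + 26×17.5 + 19×21.5 = 1622
n = Σf = 132
Mean = 1622 / 132 = 12.2879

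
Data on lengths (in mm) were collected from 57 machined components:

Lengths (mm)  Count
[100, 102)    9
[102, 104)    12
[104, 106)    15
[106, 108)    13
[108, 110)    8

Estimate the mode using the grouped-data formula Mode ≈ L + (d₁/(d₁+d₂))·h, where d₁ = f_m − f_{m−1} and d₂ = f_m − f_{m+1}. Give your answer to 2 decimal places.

Modal class: [104, 106) (highest frequency 15).
d₁ = 15 − 12 = 3, d₂ = 15 − 13 = 2
Mode ≈ 104 + (3/(3+2)) × 2 = 104 + 1.2000 = 105.2000

105.20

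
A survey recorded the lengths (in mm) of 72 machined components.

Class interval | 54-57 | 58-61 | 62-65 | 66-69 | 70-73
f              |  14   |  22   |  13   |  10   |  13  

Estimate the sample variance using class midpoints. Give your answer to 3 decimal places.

Midpoints: 55.5, 59.5, 63.5, 67.5, 71.5
n = 72, Σfm = 4516, mean = 62.7222
Σfm² = 285450
Σf(m − x̄)² = Σfm² − (Σfm)²/n = 285450 − 4516²/72 = 2196.4444
Sample variance = 2196.4444 / 71 = 30.9358

30.936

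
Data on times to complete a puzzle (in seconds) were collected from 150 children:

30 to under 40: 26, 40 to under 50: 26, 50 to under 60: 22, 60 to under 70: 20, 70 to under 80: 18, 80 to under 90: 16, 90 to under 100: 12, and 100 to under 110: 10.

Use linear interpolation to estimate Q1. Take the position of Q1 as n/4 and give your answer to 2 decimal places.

Cumulative frequencies: 26, 52, 74, 94, 112, 128, 140, 150
n = 150; position = n/4 = 37.5.
This falls in the class 40 to under 50: L = 40, F = 26, f = 26, h = 10.
Lower quartile ≈ 40 + ((37.5 − 26) / 26) × 10 = 44.4231

44.42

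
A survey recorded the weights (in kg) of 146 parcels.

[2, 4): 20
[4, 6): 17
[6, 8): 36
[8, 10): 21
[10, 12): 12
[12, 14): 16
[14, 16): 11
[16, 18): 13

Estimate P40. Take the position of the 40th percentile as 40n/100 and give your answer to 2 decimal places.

7.19

Cumulative frequencies: 20, 37, 73, 94, 106, 122, 133, 146
n = 146; position = 40n/100 = 58.4.
This falls in the class [6, 8): L = 6, F = 37, f = 36, h = 2.
40th percentile ≈ 6 + ((58.4 − 37) / 36) × 2 = 7.1889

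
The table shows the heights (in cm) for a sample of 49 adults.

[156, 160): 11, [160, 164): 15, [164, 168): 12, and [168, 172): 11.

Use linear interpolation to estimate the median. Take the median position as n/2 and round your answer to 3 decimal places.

163.600

Cumulative frequencies: 11, 26, 38, 49
n = 49; position = n/2 = 24.5.
This falls in the class [160, 164): L = 160, F = 11, f = 15, h = 4.
Median ≈ 160 + ((24.5 − 11) / 15) × 4 = 163.6000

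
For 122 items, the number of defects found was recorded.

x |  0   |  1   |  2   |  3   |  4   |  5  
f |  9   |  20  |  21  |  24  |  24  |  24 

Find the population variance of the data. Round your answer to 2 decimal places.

Values: 0, 1, 2, 3, 4, 5
n = 122, Σfx = 350, mean = 2.8689
Σfx² = 1304
Σf(x − x̄)² = Σfx² − (Σfx)²/n = 1304 − 350²/122 = 299.9016
Population variance = 299.9016 / 122 = 2.4582

2.46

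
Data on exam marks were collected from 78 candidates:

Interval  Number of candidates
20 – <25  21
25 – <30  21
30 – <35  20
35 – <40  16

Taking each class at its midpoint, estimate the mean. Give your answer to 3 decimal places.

Midpoints: 22.5, 27.5, 32.5, 37.5
Σfm = 21×22.5 + 21×27.5 + 20×32.5 + 16×37.5 = 2300
n = Σf = 78
Mean = 2300 / 78 = 29.4872

29.487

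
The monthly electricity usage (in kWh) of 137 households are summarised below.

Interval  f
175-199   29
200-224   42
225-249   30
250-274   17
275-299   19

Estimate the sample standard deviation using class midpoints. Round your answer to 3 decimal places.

32.948

Midpoints: 187, 212, 237, 262, 287
n = 137, Σfm = 31344, mean = 228.7883
Σfm² = 7318778
Σf(m − x̄)² = Σfm² − (Σfm)²/n = 7318778 − 31344²/137 = 147636.8613
Sample variance = 147636.8613 / 136 = 1085.5652
Standard deviation = √1085.5652 = 32.9479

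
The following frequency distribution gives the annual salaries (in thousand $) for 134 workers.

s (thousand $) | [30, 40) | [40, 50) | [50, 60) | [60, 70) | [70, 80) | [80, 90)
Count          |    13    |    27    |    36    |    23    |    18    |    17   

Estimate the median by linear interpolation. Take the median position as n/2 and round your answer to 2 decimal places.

57.50

Cumulative frequencies: 13, 40, 76, 99, 117, 134
n = 134; position = n/2 = 67.
This falls in the class [50, 60): L = 50, F = 40, f = 36, h = 10.
Median ≈ 50 + ((67 − 40) / 36) × 10 = 57.5000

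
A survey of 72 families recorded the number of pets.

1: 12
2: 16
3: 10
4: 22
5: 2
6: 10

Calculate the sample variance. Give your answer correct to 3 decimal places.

Values: 1, 2, 3, 4, 5, 6
n = 72, Σfx = 232, mean = 3.2222
Σfx² = 928
Σf(x − x̄)² = Σfx² − (Σfx)²/n = 928 − 232²/72 = 180.4444
Sample variance = 180.4444 / 71 = 2.5415

2.541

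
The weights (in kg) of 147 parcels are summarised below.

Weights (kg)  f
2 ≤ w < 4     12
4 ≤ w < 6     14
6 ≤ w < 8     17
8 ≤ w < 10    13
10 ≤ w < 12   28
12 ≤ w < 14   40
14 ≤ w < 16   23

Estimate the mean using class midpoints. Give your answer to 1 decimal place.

Midpoints: 3, 5, 7, 9, 11, 13, 15
Σfm = 12×3 + 14×5 + 17×7 + 13×9 + 28×11 + 40×13 + 23×15 = 1515
n = Σf = 147
Mean = 1515 / 147 = 10.3061

10.3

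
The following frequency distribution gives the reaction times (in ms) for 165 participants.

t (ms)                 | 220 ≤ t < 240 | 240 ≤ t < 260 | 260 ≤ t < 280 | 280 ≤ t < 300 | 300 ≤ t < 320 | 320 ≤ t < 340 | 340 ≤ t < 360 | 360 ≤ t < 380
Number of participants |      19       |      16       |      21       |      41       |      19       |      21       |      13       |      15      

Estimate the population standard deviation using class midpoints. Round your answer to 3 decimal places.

41.219

Midpoints: 230, 250, 270, 290, 310, 330, 350, 370
n = 165, Σfm = 48850, mean = 296.0606
Σfm² = 14742900
Σf(m − x̄)² = Σfm² − (Σfm)²/n = 14742900 − 48850²/165 = 280339.3939
Population variance = 280339.3939 / 165 = 1699.0266
Standard deviation = √1699.0266 = 41.2193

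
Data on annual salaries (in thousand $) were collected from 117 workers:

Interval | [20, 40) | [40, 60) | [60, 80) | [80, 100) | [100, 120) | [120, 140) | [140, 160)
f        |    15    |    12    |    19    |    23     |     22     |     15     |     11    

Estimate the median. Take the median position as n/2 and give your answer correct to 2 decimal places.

90.87

Cumulative frequencies: 15, 27, 46, 69, 91, 106, 117
n = 117; position = n/2 = 58.5.
This falls in the class [80, 100): L = 80, F = 46, f = 23, h = 20.
Median ≈ 80 + ((58.5 − 46) / 23) × 20 = 90.8696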